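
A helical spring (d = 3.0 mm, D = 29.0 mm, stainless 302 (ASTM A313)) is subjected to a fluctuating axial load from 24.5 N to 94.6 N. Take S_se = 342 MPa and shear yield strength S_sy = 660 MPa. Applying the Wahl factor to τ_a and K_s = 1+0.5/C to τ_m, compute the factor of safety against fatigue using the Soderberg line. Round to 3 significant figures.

C = D/d = 29.0/3.0 = 9.6667; K_W = (4C−1)/(4C−4)+0.615/C = 1.1502; K_s = 1+0.5/C = 1.0517
F_a = (F_max−F_min)/2 = 35.05 N; F_m = (F_max+F_min)/2 = 59.55 N
τ_a = K_W·8F_aD/(πd³) = 1.1502 × 95.866 = 110.26 MPa
τ_m = K_s·8F_mD/(πd³) = 1.0517 × 162.88 = 171.3 MPa
Soderberg: 1/n_f = τ_a/S_se + τ_m/S_sy = 110.26/342 + 171.3/660 = 0.32240 + 0.25955 = 0.58195
n_f = 1/0.58195 = 1.718

1.72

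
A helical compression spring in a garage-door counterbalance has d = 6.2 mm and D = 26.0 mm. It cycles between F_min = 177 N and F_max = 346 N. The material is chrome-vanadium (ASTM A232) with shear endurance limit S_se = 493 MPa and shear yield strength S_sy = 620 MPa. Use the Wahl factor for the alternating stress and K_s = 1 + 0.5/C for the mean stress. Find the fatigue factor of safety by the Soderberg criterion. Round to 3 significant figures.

5.08

C = D/d = 26.0/6.2 = 4.1935; K_W = (4C−1)/(4C−4)+0.615/C = 1.3815; K_s = 1+0.5/C = 1.1192
F_a = (F_max−F_min)/2 = 84.5 N; F_m = (F_max+F_min)/2 = 261.5 N
τ_a = K_W·8F_aD/(πd³) = 1.3815 × 23.474 = 32.43 MPa
τ_m = K_s·8F_mD/(πd³) = 1.1192 × 72.646 = 81.307 MPa
Soderberg: 1/n_f = τ_a/S_se + τ_m/S_sy = 32.43/493 + 81.307/620 = 0.06578 + 0.13114 = 0.19692
n_f = 1/0.19692 = 5.078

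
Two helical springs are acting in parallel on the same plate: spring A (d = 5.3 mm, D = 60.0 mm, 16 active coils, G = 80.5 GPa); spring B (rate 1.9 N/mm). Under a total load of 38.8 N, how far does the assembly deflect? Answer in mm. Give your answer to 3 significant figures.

9.24 mm

k_A = Gd⁴/(8D³N_a) = (80.5×10³)(5.3⁴)/(8·60.0³·16) = 2.2974 N/mm
Parallel: k_eq = 2.2974 + 1.9 = 4.1974 N/mm
δ = F/k_eq = 38.8/4.1974 = 9.2438 mm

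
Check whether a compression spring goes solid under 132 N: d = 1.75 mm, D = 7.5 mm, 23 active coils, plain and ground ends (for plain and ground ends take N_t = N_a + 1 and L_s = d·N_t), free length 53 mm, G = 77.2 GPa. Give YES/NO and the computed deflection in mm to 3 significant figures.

YES, δ = 14.2 mm

k = Gd⁴/(8D³N_a) = (77.2×10³)(1.75⁴)/(8·7.5³·23) = 9.3276 N/mm
N_t = 24; L_s = 1.75·24 = 42 mm; δ_solid = L₀ − L_s = 53 − 42 = 11 mm
δ = F/k = 132/9.3276 = 14.152 mm
δ ≥ δ_solid → spring goes solid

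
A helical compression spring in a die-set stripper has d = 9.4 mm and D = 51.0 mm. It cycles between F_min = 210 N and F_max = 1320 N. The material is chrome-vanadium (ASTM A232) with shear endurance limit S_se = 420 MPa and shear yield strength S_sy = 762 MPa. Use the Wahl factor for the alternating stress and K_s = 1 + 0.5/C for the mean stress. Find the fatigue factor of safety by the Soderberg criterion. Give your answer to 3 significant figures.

2.29

C = D/d = 51.0/9.4 = 5.4255; K_W = (4C−1)/(4C−4)+0.615/C = 1.2828; K_s = 1+0.5/C = 1.0922
F_a = (F_max−F_min)/2 = 555 N; F_m = (F_max+F_min)/2 = 765 N
τ_a = K_W·8F_aD/(πd³) = 1.2828 × 86.78 = 111.32 MPa
τ_m = K_s·8F_mD/(πd³) = 1.0922 × 119.62 = 130.64 MPa
Soderberg: 1/n_f = τ_a/S_se + τ_m/S_sy = 111.32/420 + 130.64/762 = 0.26506 + 0.17144 = 0.4365
n_f = 1/0.4365 = 2.291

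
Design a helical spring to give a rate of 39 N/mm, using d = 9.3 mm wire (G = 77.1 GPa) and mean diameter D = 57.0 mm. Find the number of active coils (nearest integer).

10

N_a = Gd⁴/(8D³k) = (77.1×10³ × 9.3⁴)/(8 × 57.0³ × 39)
    = 5.76748e+08 / 5.77802e+07 = 9.982 → 10 coils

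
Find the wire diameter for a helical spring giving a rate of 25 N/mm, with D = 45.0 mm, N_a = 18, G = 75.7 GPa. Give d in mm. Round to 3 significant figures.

d = (8D³N_a·k / G)^(1/4) = (8·45.0³·18·25 / (75.7×10³))^0.25
  = (4333.6)^0.25 = 8.1136 mm

8.11 mm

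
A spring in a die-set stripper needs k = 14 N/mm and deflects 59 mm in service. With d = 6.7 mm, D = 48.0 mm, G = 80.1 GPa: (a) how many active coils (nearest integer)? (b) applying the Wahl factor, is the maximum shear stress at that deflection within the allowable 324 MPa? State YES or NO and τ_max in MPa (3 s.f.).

(a) 13 coils; (b) NO, τ_max = 406 MPa

N_a = Gd⁴/(8D³k) = (80.1×10³)(6.7⁴)/(8·48.0³·14) = 13.03 → N_a = 13
Actual rate k = Gd⁴/(8D³·13) = 14.034 N/mm
Working load F = kδ = 14.034·59 = 827.99 N
C = 48.0/6.7 = 7.1642; K_W = (4C−1)/(4C−4)+0.615/C = 1.2075
τ_max = K_W·8FD/(πd³) = 1.2075·336.5 = 406.33 MPa
τ_max > 324 MPa → exceeds allowable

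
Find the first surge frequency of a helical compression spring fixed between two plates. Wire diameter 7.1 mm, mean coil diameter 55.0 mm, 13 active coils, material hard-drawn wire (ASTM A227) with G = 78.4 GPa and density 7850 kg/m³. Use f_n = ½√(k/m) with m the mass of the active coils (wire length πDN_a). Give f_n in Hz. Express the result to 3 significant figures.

64.2 Hz

k = Gd⁴/(8D³N_a) = (78.4×10³)(7.1⁴)/(8·55.0³·13) = 11.514 N/mm = 11514 N/m
Wire length L = πDN_a = π·55.0·13 = 2246.2 mm
m = ρ·(πd²/4)·L = 7850 × 39.592×10⁻⁶ m² × 2.2462 m = 0.69812 kg
f_n = ½√(k/m) = 0.5·√(11514/0.69812) = 0.5·√(16493) = 64.212 Hz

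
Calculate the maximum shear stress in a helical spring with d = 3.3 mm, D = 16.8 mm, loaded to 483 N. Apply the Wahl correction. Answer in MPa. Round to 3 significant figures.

750 MPa

Spring index C = D/d = 16.8/3.3 = 5.0909
K_W = (4C−1)/(4C−4) + 0.615/C = 19.364/16.364 + 0.1208 = 1.3041
τ₀ = 8FD/(πd³) = 8·483·16.8/(π·3.3³) = 64915.2/112.9 = 574.98 MPa
τ_max = K·τ₀ = 1.3041 × 574.98 = 749.86 MPa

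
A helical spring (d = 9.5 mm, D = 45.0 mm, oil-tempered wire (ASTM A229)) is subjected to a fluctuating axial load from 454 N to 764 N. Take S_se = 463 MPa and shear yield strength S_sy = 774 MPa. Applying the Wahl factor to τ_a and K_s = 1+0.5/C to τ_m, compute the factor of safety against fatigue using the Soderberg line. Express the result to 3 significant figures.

5.69

C = D/d = 45.0/9.5 = 4.7368; K_W = (4C−1)/(4C−4)+0.615/C = 1.3305; K_s = 1+0.5/C = 1.1056
F_a = (F_max−F_min)/2 = 155 N; F_m = (F_max+F_min)/2 = 609 N
τ_a = K_W·8F_aD/(πd³) = 1.3305 × 20.716 = 27.564 MPa
τ_m = K_s·8F_mD/(πd³) = 1.1056 × 81.395 = 89.987 MPa
Soderberg: 1/n_f = τ_a/S_se + τ_m/S_sy = 27.564/463 + 89.987/774 = 0.05953 + 0.11626 = 0.1758
n_f = 1/0.1758 = 5.688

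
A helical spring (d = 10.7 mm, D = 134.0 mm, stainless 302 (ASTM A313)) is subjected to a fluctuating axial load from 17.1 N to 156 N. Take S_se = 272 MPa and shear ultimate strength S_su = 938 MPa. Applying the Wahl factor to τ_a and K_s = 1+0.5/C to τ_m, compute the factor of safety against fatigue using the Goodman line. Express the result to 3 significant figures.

C = D/d = 134.0/10.7 = 12.5234; K_W = (4C−1)/(4C−4)+0.615/C = 1.1142; K_s = 1+0.5/C = 1.0399
F_a = (F_max−F_min)/2 = 69.45 N; F_m = (F_max+F_min)/2 = 86.55 N
τ_a = K_W·8F_aD/(πd³) = 1.1142 × 19.345 = 21.554 MPa
τ_m = K_s·8F_mD/(πd³) = 1.0399 × 24.108 = 25.07 MPa
Goodman: 1/n_f = τ_a/S_se + τ_m/S_su = 21.554/272 + 25.07/938 = 0.07924 + 0.02673 = 0.10597
n_f = 1/0.10597 = 9.437

9.44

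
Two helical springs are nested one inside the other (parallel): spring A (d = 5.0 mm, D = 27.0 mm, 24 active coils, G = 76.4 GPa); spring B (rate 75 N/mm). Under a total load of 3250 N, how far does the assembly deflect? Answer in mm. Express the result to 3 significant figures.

37.1 mm

k_A = Gd⁴/(8D³N_a) = (76.4×10³)(5.0⁴)/(8·27.0³·24) = 12.635 N/mm
Parallel: k_eq = 12.635 + 75 = 87.635 N/mm
δ = F/k_eq = 3250/87.635 = 37.086 mm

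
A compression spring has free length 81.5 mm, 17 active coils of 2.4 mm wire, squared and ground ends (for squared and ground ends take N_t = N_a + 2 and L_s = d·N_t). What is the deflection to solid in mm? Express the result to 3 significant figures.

N_t = 19; L_s = 2.4·19 = 45.6 mm
δ_solid = L₀ − L_s = 81.5 − 45.6 = 35.9 mm

35.9 mm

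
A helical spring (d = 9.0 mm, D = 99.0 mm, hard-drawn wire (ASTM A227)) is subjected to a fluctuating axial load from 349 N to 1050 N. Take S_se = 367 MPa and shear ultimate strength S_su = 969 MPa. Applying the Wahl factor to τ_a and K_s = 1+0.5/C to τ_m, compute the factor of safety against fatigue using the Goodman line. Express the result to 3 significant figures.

1.58

C = D/d = 99.0/9.0 = 11.0000; K_W = (4C−1)/(4C−4)+0.615/C = 1.1309; K_s = 1+0.5/C = 1.0455
F_a = (F_max−F_min)/2 = 350.5 N; F_m = (F_max+F_min)/2 = 699.5 N
τ_a = K_W·8F_aD/(πd³) = 1.1309 × 121.21 = 137.08 MPa
τ_m = K_s·8F_mD/(πd³) = 1.0455 × 241.9 = 252.9 MPa
Goodman: 1/n_f = τ_a/S_se + τ_m/S_su = 137.08/367 + 252.9/969 = 0.37351 + 0.26099 = 0.63449
n_f = 1/0.63449 = 1.576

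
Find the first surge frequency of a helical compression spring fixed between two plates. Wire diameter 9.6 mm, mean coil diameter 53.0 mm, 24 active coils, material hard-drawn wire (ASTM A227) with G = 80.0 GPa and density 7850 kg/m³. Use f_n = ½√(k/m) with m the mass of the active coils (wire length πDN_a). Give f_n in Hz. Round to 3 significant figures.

51.2 Hz

k = Gd⁴/(8D³N_a) = (80.0×10³)(9.6⁴)/(8·53.0³·24) = 23.771 N/mm = 23771 N/m
Wire length L = πDN_a = π·53.0·24 = 3996.1 mm
m = ρ·(πd²/4)·L = 7850 × 72.382×10⁻⁶ m² × 3.9961 m = 2.2706 kg
f_n = ½√(k/m) = 0.5·√(23771/2.2706) = 0.5·√(10469) = 51.159 Hz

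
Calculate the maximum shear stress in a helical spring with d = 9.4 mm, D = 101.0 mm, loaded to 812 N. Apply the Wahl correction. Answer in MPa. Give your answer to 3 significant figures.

285 MPa

Spring index C = D/d = 101.0/9.4 = 10.7447
K_W = (4C−1)/(4C−4) + 0.615/C = 41.979/38.979 + 0.0572 = 1.1342
τ₀ = 8FD/(πd³) = 8·812·101.0/(π·9.4³) = 656096/2609.4 = 251.44 MPa
τ_max = K·τ₀ = 1.1342 × 251.44 = 285.18 MPa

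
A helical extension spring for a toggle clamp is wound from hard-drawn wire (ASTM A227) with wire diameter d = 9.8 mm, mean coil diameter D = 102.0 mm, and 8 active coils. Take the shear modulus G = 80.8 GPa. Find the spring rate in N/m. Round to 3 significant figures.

11000 N/m

k = Gd⁴/(8D³N_a) = (80.8×10³ × 9.8⁴) / (8 × 102.0³ × 8)
  = 7.45273e+08 / 6.79173e+07 = 10.973 N/mm = 10973 N/m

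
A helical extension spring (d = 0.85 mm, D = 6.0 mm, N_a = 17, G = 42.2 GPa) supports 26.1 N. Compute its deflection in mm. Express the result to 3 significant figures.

34.8 mm

k = Gd⁴/(8D³N_a) = (42.2×10³)(0.85⁴)/(8·6.0³·17) = 0.74989 N/mm
δ = F/k = 26.1 / 0.74989 = 34.805 mm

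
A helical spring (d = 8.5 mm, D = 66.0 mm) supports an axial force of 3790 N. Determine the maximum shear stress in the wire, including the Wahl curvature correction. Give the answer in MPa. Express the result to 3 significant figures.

1230 MPa

Spring index C = D/d = 66.0/8.5 = 7.7647
K_W = (4C−1)/(4C−4) + 0.615/C = 30.059/27.059 + 0.0792 = 1.1901
τ₀ = 8FD/(πd³) = 8·3790·66.0/(π·8.5³) = 2.00112e+06/1929.3 = 1037.2 MPa
τ_max = K·τ₀ = 1.1901 × 1037.2 = 1234.4 MPa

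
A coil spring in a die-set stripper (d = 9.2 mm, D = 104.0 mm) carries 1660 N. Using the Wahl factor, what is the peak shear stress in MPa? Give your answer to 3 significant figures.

Spring index C = D/d = 104.0/9.2 = 11.3043
K_W = (4C−1)/(4C−4) + 0.615/C = 44.217/41.217 + 0.0544 = 1.1272
τ₀ = 8FD/(πd³) = 8·1660·104.0/(π·9.2³) = 1.38112e+06/2446.3 = 564.57 MPa
τ_max = K·τ₀ = 1.1272 × 564.57 = 636.38 MPa

636 MPa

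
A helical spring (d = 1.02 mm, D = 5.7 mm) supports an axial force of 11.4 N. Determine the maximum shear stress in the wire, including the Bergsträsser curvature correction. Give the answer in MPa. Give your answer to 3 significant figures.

196 MPa

Spring index C = D/d = 5.7/1.02 = 5.5882
K_B = (4C+2)/(4C−3) = 24.353/19.353 = 1.2584
τ₀ = 8FD/(πd³) = 8·11.4·5.7/(π·1.02³) = 519.84/3.3339 = 155.93 MPa
τ_max = K·τ₀ = 1.2584 × 155.93 = 196.21 MPa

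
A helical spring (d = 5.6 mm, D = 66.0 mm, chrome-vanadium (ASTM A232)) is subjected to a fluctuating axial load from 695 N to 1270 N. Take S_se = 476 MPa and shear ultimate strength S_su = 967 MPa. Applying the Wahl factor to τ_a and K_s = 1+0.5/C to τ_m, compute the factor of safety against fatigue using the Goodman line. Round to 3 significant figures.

C = D/d = 66.0/5.6 = 11.7857; K_W = (4C−1)/(4C−4)+0.615/C = 1.1217; K_s = 1+0.5/C = 1.0424
F_a = (F_max−F_min)/2 = 287.5 N; F_m = (F_max+F_min)/2 = 982.5 N
τ_a = K_W·8F_aD/(πd³) = 1.1217 × 275.14 = 308.63 MPa
τ_m = K_s·8F_mD/(πd³) = 1.0424 × 940.27 = 980.16 MPa
Goodman: 1/n_f = τ_a/S_se + τ_m/S_su = 308.63/476 + 980.16/967 = 0.64839 + 1.01361 = 1.662
n_f = 1/1.662 = 0.6017

0.602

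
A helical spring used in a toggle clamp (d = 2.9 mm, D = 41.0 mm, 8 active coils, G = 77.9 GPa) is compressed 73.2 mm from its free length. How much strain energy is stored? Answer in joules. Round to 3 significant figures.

3.35 J

k = Gd⁴/(8D³N_a) = (77.9×10³)(2.9⁴)/(8·41.0³·8) = 1.2491 N/mm
U = ½kδ² = 0.5 × 1.2491 × 73.2² = 3346.5 N·mm = 3.3465 J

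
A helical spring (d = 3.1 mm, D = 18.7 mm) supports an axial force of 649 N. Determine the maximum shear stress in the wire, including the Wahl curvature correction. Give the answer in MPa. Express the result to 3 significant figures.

Spring index C = D/d = 18.7/3.1 = 6.0323
K_W = (4C−1)/(4C−4) + 0.615/C = 23.129/20.129 + 0.1020 = 1.2510
τ₀ = 8FD/(πd³) = 8·649·18.7/(π·3.1³) = 97090.4/93.591 = 1037.4 MPa
τ_max = K·τ₀ = 1.2510 × 1037.4 = 1297.8 MPa

1300 MPa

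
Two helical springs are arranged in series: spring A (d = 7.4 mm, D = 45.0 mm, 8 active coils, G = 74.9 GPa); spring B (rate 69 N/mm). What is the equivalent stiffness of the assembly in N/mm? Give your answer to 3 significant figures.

k_A = Gd⁴/(8D³N_a) = (74.9×10³)(7.4⁴)/(8·45.0³·8) = 38.512 N/mm
Series: 1/k_eq = 1/38.512 + 1/69 = 0.040459; k_eq = 24.716 N/mm

24.7 N/mm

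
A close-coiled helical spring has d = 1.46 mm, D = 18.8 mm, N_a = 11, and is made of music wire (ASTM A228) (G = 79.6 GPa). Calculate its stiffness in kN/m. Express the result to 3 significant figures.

k = Gd⁴/(8D³N_a) = (79.6×10³ × 1.46⁴) / (8 × 18.8³ × 11)
  = 361680 / 584731 = 0.61854 N/mm

0.619 kN/m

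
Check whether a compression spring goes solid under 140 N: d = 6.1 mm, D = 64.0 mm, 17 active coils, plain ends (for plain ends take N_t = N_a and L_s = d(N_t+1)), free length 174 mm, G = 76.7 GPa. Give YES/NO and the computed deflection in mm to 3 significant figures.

NO, δ = 47.0 mm

k = Gd⁴/(8D³N_a) = (76.7×10³)(6.1⁴)/(8·64.0³·17) = 2.9788 N/mm
N_t = 17; L_s = 6.1·18 = 109.8 mm; δ_solid = L₀ − L_s = 174 − 109.8 = 64.2 mm
δ = F/k = 140/2.9788 = 46.999 mm
δ < δ_solid → spring does not go solid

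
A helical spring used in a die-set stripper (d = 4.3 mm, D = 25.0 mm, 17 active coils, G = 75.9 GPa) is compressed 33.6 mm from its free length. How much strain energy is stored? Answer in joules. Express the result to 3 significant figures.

6.89 J

k = Gd⁴/(8D³N_a) = (75.9×10³)(4.3⁴)/(8·25.0³·17) = 12.211 N/mm
U = ½kδ² = 0.5 × 12.211 × 33.6² = 6893 N·mm = 6.893 J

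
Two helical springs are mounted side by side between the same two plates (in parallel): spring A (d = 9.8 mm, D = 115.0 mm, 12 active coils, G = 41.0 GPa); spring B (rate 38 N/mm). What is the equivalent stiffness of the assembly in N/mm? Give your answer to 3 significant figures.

40.6 N/mm

k_A = Gd⁴/(8D³N_a) = (41.0×10³)(9.8⁴)/(8·115.0³·12) = 2.5901 N/mm
Parallel: k_eq = 2.5901 + 38 = 40.59 N/mm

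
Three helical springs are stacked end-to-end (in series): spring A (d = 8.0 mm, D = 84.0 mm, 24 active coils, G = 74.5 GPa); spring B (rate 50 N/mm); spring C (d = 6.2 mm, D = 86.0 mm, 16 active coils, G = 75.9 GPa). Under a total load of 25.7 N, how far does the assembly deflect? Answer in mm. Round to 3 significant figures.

k_A = Gd⁴/(8D³N_a) = (74.5×10³)(8.0⁴)/(8·84.0³·24) = 2.6815 N/mm
k_C = Gd⁴/(8D³N_a) = (75.9×10³)(6.2⁴)/(8·86.0³·16) = 1.3775 N/mm
Series: 1/k_eq = 1/2.6815 + 1/50 + 1/1.3775 = 1.1189; k_eq = 0.89377 N/mm
δ = F/k_eq = 25.7/0.89377 = 28.755 mm

28.8 mm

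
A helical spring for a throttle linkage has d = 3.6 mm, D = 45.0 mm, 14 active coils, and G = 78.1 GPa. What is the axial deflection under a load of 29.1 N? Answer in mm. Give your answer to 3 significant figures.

k = Gd⁴/(8D³N_a) = (78.1×10³)(3.6⁴)/(8·45.0³·14) = 1.2853 N/mm
δ = F/k = 29.1 / 1.2853 = 22.641 mm

22.6 mm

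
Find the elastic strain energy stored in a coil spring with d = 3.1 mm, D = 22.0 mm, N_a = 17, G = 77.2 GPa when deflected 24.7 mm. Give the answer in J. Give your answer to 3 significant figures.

k = Gd⁴/(8D³N_a) = (77.2×10³)(3.1⁴)/(8·22.0³·17) = 4.9233 N/mm
U = ½kδ² = 0.5 × 4.9233 × 24.7² = 1501.8 N·mm = 1.5018 J

1.50 J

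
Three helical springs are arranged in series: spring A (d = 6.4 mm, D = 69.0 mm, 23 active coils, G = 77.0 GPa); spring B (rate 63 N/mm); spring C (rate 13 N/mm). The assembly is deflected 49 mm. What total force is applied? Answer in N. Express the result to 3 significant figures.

k_A = Gd⁴/(8D³N_a) = (77.0×10³)(6.4⁴)/(8·69.0³·23) = 2.1372 N/mm
Series: 1/k_eq = 1/2.1372 + 1/63 + 1/13 = 0.5607; k_eq = 1.7835 N/mm
F = k_eq·δ = 1.7835·49 = 87.391 N

87.4 N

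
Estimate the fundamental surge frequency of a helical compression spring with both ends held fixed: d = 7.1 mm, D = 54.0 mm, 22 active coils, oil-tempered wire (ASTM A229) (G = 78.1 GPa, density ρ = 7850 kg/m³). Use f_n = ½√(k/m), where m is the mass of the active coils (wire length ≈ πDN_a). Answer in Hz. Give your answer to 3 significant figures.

k = Gd⁴/(8D³N_a) = (78.1×10³)(7.1⁴)/(8·54.0³·22) = 7.1613 N/mm = 7161.3 N/m
Wire length L = πDN_a = π·54.0·22 = 3732.2 mm
m = ρ·(πd²/4)·L = 7850 × 39.592×10⁻⁶ m² × 3.7322 m = 1.16 kg
f_n = ½√(k/m) = 0.5·√(7161.3/1.16) = 0.5·√(6173.7) = 39.287 Hz

39.3 Hz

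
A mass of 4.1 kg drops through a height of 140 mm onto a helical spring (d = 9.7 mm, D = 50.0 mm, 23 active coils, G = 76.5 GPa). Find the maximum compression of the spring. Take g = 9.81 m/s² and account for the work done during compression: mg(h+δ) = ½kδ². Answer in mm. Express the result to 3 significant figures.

21.0 mm

k = Gd⁴/(8D³N_a) = (76.5×10³)(9.7⁴)/(8·50.0³·23) = 29.446 N/mm
W = mg = 4.1 × 9.81 = 40.221 N
½kδ² − Wδ − Wh = 0 → δ = (W + √(W² + 2kWh))/k
δ = (40.221 + √(1617.7 + 331613))/29.446 = (40.221 + 577.26)/29.446 = 20.97 mm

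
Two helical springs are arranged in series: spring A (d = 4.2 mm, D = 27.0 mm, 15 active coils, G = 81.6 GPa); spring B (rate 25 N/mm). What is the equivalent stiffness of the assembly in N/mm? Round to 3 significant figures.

k_A = Gd⁴/(8D³N_a) = (81.6×10³)(4.2⁴)/(8·27.0³·15) = 10.75 N/mm
Series: 1/k_eq = 1/10.75 + 1/25 = 0.13302; k_eq = 7.5176 N/mm

7.52 N/mm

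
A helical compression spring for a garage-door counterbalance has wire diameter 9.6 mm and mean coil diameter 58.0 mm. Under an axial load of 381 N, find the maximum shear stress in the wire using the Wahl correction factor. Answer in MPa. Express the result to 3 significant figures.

79.5 MPa

Spring index C = D/d = 58.0/9.6 = 6.0417
K_W = (4C−1)/(4C−4) + 0.615/C = 23.167/20.167 + 0.1018 = 1.2506
τ₀ = 8FD/(πd³) = 8·381·58.0/(π·9.6³) = 176784/2779.5 = 63.603 MPa
τ_max = K·τ₀ = 1.2506 × 63.603 = 79.539 MPa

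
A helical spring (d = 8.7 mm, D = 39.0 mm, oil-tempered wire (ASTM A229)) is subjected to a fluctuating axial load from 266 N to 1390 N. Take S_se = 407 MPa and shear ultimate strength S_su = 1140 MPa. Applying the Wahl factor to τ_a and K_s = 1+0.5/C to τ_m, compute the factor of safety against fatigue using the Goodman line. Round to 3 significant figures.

C = D/d = 39.0/8.7 = 4.4828; K_W = (4C−1)/(4C−4)+0.615/C = 1.3525; K_s = 1+0.5/C = 1.1115
F_a = (F_max−F_min)/2 = 562 N; F_m = (F_max+F_min)/2 = 828 N
τ_a = K_W·8F_aD/(πd³) = 1.3525 × 84.759 = 114.64 MPa
τ_m = K_s·8F_mD/(πd³) = 1.1115 × 124.88 = 138.8 MPa
Goodman: 1/n_f = τ_a/S_se + τ_m/S_su = 114.64/407 + 138.8/1140 = 0.28167 + 0.12176 = 0.40343
n_f = 1/0.40343 = 2.479

2.48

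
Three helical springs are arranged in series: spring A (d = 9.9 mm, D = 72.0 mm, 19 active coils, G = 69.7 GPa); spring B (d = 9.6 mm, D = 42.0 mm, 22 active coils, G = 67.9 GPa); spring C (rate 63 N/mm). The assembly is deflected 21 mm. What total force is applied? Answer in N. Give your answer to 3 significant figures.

k_A = Gd⁴/(8D³N_a) = (69.7×10³)(9.9⁴)/(8·72.0³·19) = 11.801 N/mm
k_B = Gd⁴/(8D³N_a) = (67.9×10³)(9.6⁴)/(8·42.0³·22) = 44.228 N/mm
Series: 1/k_eq = 1/11.801 + 1/44.228 + 1/63 = 0.12322; k_eq = 8.1156 N/mm
F = k_eq·δ = 8.1156·21 = 170.43 N

170 N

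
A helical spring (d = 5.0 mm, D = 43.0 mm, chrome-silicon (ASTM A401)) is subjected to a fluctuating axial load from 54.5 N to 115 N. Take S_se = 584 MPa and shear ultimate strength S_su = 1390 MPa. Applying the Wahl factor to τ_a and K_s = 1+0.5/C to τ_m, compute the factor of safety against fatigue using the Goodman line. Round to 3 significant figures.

C = D/d = 43.0/5.0 = 8.6000; K_W = (4C−1)/(4C−4)+0.615/C = 1.1702; K_s = 1+0.5/C = 1.0581
F_a = (F_max−F_min)/2 = 30.25 N; F_m = (F_max+F_min)/2 = 84.75 N
τ_a = K_W·8F_aD/(πd³) = 1.1702 × 26.499 = 31.009 MPa
τ_m = K_s·8F_mD/(πd³) = 1.0581 × 74.24 = 78.556 MPa
Goodman: 1/n_f = τ_a/S_se + τ_m/S_su = 31.009/584 + 78.556/1390 = 0.05310 + 0.05652 = 0.10961
n_f = 1/0.10961 = 9.123

9.12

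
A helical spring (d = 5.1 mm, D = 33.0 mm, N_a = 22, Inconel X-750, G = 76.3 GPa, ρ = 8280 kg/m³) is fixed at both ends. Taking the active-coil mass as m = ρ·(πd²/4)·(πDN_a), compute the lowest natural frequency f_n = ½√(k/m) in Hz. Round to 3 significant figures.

k = Gd⁴/(8D³N_a) = (76.3×10³)(5.1⁴)/(8·33.0³·22) = 8.1611 N/mm = 8161.1 N/m
Wire length L = πDN_a = π·33.0·22 = 2280.8 mm
m = ρ·(πd²/4)·L = 8280 × 20.428×10⁻⁶ m² × 2.2808 m = 0.38579 kg
f_n = ½√(k/m) = 0.5·√(8161.1/0.38579) = 0.5·√(21155) = 72.723 Hz

72.7 Hz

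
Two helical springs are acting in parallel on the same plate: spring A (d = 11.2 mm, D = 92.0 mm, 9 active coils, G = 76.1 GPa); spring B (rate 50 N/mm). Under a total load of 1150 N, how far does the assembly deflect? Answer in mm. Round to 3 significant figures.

k_A = Gd⁴/(8D³N_a) = (76.1×10³)(11.2⁴)/(8·92.0³·9) = 21.358 N/mm
Parallel: k_eq = 21.358 + 50 = 71.358 N/mm
δ = F/k_eq = 1150/71.358 = 16.116 mm

16.1 mm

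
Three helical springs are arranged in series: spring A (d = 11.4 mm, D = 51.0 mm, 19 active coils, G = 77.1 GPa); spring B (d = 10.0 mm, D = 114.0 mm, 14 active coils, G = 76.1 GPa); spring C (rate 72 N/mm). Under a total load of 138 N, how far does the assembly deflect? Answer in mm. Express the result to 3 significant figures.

34.1 mm

k_A = Gd⁴/(8D³N_a) = (77.1×10³)(11.4⁴)/(8·51.0³·19) = 64.583 N/mm
k_B = Gd⁴/(8D³N_a) = (76.1×10³)(10.0⁴)/(8·114.0³·14) = 4.5862 N/mm
Series: 1/k_eq = 1/64.583 + 1/4.5862 + 1/72 = 0.24742; k_eq = 4.0417 N/mm
δ = F/k_eq = 138/4.0417 = 34.144 mm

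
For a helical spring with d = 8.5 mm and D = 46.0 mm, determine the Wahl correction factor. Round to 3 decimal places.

1.284

C = D/d = 46.0/8.5 = 5.4118
K_W = (4C−1)/(4C−4) + 0.615/C = 20.647/17.647 + 0.1136 = 1.2836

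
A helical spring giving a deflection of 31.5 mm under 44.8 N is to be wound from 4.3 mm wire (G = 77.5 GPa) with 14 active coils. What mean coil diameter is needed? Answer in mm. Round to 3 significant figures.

Required rate k = F/δ = 44.8/31.5 = 1.4222 N/mm
D = (Gd⁴/(8N_a·k))^(1/3) = (77.5×10³·4.3⁴/(8·14·1.4222))^(1/3)
  = (166337)^(1/3) = 54.9959 mm

55.0 mm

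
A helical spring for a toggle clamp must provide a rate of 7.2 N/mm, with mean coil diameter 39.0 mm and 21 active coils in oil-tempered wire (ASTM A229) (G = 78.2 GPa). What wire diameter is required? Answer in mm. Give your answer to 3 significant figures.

5.50 mm

d = (8D³N_a·k / G)^(1/4) = (8·39.0³·21·7.2 / (78.2×10³))^0.25
  = (917.55)^0.25 = 5.5037 mm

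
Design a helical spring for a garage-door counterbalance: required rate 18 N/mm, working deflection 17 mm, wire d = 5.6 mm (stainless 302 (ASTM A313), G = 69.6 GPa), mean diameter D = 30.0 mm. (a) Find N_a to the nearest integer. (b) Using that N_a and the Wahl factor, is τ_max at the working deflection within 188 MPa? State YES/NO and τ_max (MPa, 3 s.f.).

(a) 18 coils; (b) YES, τ_max = 168 MPa

N_a = Gd⁴/(8D³k) = (69.6×10³)(5.6⁴)/(8·30.0³·18) = 17.6 → N_a = 18
Actual rate k = Gd⁴/(8D³·18) = 17.605 N/mm
Working load F = kδ = 17.605·17 = 299.28 N
C = 30.0/5.6 = 5.3571; K_W = (4C−1)/(4C−4)+0.615/C = 1.2869
τ_max = K_W·8FD/(πd³) = 1.2869·130.19 = 167.55 MPa
τ_max ≤ 188 MPa → acceptable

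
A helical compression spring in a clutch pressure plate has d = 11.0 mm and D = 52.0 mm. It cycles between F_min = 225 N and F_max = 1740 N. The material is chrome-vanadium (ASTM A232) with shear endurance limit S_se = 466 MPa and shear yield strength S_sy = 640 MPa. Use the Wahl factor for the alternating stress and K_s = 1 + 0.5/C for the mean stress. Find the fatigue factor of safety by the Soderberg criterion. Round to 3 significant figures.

C = D/d = 52.0/11.0 = 4.7273; K_W = (4C−1)/(4C−4)+0.615/C = 1.3313; K_s = 1+0.5/C = 1.1058
F_a = (F_max−F_min)/2 = 757.5 N; F_m = (F_max+F_min)/2 = 982.5 N
τ_a = K_W·8F_aD/(πd³) = 1.3313 × 75.361 = 100.33 MPa
τ_m = K_s·8F_mD/(πd³) = 1.1058 × 97.746 = 108.08 MPa
Soderberg: 1/n_f = τ_a/S_se + τ_m/S_sy = 100.33/466 + 108.08/640 = 0.21530 + 0.16888 = 0.38418
n_f = 1/0.38418 = 2.603

2.60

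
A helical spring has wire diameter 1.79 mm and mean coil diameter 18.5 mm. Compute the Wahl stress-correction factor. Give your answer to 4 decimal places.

1.1398

C = D/d = 18.5/1.79 = 10.3352
K_W = (4C−1)/(4C−4) + 0.615/C = 40.341/37.341 + 0.0595 = 1.1398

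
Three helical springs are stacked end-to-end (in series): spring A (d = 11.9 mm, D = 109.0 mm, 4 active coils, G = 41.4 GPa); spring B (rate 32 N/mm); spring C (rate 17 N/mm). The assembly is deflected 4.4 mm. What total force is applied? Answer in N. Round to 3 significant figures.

k_A = Gd⁴/(8D³N_a) = (41.4×10³)(11.9⁴)/(8·109.0³·4) = 20.034 N/mm
Series: 1/k_eq = 1/20.034 + 1/32 + 1/17 = 0.13999; k_eq = 7.1434 N/mm
F = k_eq·δ = 7.1434·4.4 = 31.431 N

31.4 N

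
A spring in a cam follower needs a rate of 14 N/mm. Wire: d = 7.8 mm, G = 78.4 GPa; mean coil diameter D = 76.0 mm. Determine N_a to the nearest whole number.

N_a = Gd⁴/(8D³k) = (78.4×10³ × 7.8⁴)/(8 × 76.0³ × 14)
    = 2.90198e+08 / 4.91653e+07 = 5.902 → 6 coils

6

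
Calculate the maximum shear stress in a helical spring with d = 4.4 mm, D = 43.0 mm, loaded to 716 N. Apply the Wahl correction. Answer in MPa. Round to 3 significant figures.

Spring index C = D/d = 43.0/4.4 = 9.7727
K_W = (4C−1)/(4C−4) + 0.615/C = 38.091/35.091 + 0.0629 = 1.1484
τ₀ = 8FD/(πd³) = 8·716·43.0/(π·4.4³) = 246304/267.61 = 920.37 MPa
τ_max = K·τ₀ = 1.1484 × 920.37 = 1057 MPa

1060 MPa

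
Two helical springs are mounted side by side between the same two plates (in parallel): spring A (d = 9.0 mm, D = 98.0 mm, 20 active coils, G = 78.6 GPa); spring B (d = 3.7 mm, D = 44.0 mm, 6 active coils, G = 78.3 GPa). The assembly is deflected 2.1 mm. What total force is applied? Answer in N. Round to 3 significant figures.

k_A = Gd⁴/(8D³N_a) = (78.6×10³)(9.0⁴)/(8·98.0³·20) = 3.4245 N/mm
k_B = Gd⁴/(8D³N_a) = (78.3×10³)(3.7⁴)/(8·44.0³·6) = 3.589 N/mm
Parallel: k_eq = 3.4245 + 3.589 = 7.0134 N/mm
F = k_eq·δ = 7.0134·2.1 = 14.728 N

14.7 N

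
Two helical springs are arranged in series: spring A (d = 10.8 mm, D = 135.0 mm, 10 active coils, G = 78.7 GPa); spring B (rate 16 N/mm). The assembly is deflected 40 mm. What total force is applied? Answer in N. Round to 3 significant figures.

k_A = Gd⁴/(8D³N_a) = (78.7×10³)(10.8⁴)/(8·135.0³·10) = 5.4397 N/mm
Series: 1/k_eq = 1/5.4397 + 1/16 = 0.24633; k_eq = 4.0596 N/mm
F = k_eq·δ = 4.0596·40 = 162.38 N

162 N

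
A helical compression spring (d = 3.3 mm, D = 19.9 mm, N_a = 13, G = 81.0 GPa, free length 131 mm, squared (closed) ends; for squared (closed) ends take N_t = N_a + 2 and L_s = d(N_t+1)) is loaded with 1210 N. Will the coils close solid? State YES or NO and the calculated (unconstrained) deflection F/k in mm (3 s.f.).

YES, δ = 103 mm

k = Gd⁴/(8D³N_a) = (81.0×10³)(3.3⁴)/(8·19.9³·13) = 11.721 N/mm
N_t = 15; L_s = 3.3·16 = 52.8 mm; δ_solid = L₀ − L_s = 131 − 52.8 = 78.2 mm
δ = F/k = 1210/11.721 = 103.24 mm
δ ≥ δ_solid → spring goes solid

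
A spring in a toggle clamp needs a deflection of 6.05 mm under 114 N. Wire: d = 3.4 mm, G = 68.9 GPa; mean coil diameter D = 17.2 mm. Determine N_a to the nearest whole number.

12

Required rate k = F/δ = 114/6.05 = 18.843 N/mm
N_a = Gd⁴/(8D³k) = (68.9×10³ × 3.4⁴)/(8 × 17.2³ × 18.843)
    = 9.20736e+06 / 767052 = 12 → 12 coils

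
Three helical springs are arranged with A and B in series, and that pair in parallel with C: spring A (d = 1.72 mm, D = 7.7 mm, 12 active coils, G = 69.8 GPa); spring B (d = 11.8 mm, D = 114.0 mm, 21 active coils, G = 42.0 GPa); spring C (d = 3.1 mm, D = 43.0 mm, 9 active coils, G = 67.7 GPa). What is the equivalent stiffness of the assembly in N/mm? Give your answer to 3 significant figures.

k_A = Gd⁴/(8D³N_a) = (69.8×10³)(1.72⁴)/(8·7.7³·12) = 13.939 N/mm
k_B = Gd⁴/(8D³N_a) = (42.0×10³)(11.8⁴)/(8·114.0³·21) = 3.2715 N/mm
k_C = Gd⁴/(8D³N_a) = (67.7×10³)(3.1⁴)/(8·43.0³·9) = 1.0922 N/mm
Springs A,B series: k_AB = 1/(1/13.939+1/3.2715) = 2.6497 N/mm; parallel with C: k_eq = 2.6497+1.0922 = 3.7418 N/mm

3.74 N/mm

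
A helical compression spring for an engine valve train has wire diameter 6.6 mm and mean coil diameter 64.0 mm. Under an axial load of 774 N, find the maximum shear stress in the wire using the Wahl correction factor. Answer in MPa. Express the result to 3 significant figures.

Spring index C = D/d = 64.0/6.6 = 9.6970
K_W = (4C−1)/(4C−4) + 0.615/C = 37.788/34.788 + 0.0634 = 1.1497
τ₀ = 8FD/(πd³) = 8·774·64.0/(π·6.6³) = 396288/903.2 = 438.76 MPa
τ_max = K·τ₀ = 1.1497 × 438.76 = 504.43 MPa

504 MPa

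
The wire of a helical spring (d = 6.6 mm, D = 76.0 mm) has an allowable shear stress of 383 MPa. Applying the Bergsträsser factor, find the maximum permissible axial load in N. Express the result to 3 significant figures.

510 N

C = D/d = 76.0/6.6 = 11.5152
K_B = (4C+2)/(4C−3) = 48.061/43.061 = 1.1161
τ_max = K·8FD/(πd³) → F_max = τ_allow·πd³/(8DK)
F_max = 383·π·6.6³/(8·76.0·1.1161) = 3.4592e+05/678.6 = 509.76 N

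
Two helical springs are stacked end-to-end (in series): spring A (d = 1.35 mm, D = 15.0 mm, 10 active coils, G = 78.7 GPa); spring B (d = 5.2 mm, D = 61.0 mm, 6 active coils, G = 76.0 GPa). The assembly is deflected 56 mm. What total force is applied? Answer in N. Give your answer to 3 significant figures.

45.6 N

k_A = Gd⁴/(8D³N_a) = (78.7×10³)(1.35⁴)/(8·15.0³·10) = 0.96816 N/mm
k_B = Gd⁴/(8D³N_a) = (76.0×10³)(5.2⁴)/(8·61.0³·6) = 5.1003 N/mm
Series: 1/k_eq = 1/0.96816 + 1/5.1003 = 1.229; k_eq = 0.8137 N/mm
F = k_eq·δ = 0.8137·56 = 45.567 N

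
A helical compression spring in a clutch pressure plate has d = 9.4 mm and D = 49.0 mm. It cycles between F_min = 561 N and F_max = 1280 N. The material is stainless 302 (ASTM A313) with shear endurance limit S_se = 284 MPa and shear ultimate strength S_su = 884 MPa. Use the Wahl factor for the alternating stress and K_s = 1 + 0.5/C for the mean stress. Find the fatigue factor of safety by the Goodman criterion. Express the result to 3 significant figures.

2.39

C = D/d = 49.0/9.4 = 5.2128; K_W = (4C−1)/(4C−4)+0.615/C = 1.2960; K_s = 1+0.5/C = 1.0959
F_a = (F_max−F_min)/2 = 359.5 N; F_m = (F_max+F_min)/2 = 920.5 N
τ_a = K_W·8F_aD/(πd³) = 1.2960 × 54.007 = 69.994 MPa
τ_m = K_s·8F_mD/(πd³) = 1.0959 × 138.29 = 151.55 MPa
Goodman: 1/n_f = τ_a/S_se + τ_m/S_su = 69.994/284 + 151.55/884 = 0.24646 + 0.17144 = 0.41789
n_f = 1/0.41789 = 2.393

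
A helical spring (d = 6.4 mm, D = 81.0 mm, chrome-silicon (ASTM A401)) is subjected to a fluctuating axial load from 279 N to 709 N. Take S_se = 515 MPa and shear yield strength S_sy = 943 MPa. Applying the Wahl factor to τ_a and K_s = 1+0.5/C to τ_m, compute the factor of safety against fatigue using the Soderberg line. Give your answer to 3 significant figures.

1.26

C = D/d = 81.0/6.4 = 12.6562; K_W = (4C−1)/(4C−4)+0.615/C = 1.1129; K_s = 1+0.5/C = 1.0395
F_a = (F_max−F_min)/2 = 215 N; F_m = (F_max+F_min)/2 = 494 N
τ_a = K_W·8F_aD/(πd³) = 1.1129 × 169.17 = 188.28 MPa
τ_m = K_s·8F_mD/(πd³) = 1.0395 × 388.7 = 404.05 MPa
Soderberg: 1/n_f = τ_a/S_se + τ_m/S_sy = 188.28/515 + 404.05/943 = 0.36558 + 0.42848 = 0.79406
n_f = 1/0.79406 = 1.259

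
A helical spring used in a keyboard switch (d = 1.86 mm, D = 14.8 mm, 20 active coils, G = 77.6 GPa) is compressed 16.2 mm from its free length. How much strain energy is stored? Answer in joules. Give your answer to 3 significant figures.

0.235 J

k = Gd⁴/(8D³N_a) = (77.6×10³)(1.86⁴)/(8·14.8³·20) = 1.7906 N/mm
U = ½kδ² = 0.5 × 1.7906 × 16.2² = 234.97 N·mm = 0.23497 J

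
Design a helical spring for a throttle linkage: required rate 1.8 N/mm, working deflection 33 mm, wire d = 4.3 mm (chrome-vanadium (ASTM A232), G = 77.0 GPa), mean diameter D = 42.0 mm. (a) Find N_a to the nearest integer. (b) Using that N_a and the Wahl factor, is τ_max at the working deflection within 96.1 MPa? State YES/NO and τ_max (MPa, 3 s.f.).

(a) 25 coils; (b) YES, τ_max = 90.6 MPa

N_a = Gd⁴/(8D³k) = (77.0×10³)(4.3⁴)/(8·42.0³·1.8) = 24.67 → N_a = 25
Actual rate k = Gd⁴/(8D³·25) = 1.7766 N/mm
Working load F = kδ = 1.7766·33 = 58.627 N
C = 42.0/4.3 = 9.7674; K_W = (4C−1)/(4C−4)+0.615/C = 1.1485
τ_max = K_W·8FD/(πd³) = 1.1485·78.865 = 90.577 MPa
τ_max ≤ 96.1 MPa → acceptable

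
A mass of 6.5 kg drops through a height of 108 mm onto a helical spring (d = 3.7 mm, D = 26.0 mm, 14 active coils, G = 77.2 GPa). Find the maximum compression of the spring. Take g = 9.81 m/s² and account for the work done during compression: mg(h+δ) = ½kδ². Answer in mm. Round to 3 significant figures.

k = Gd⁴/(8D³N_a) = (77.2×10³)(3.7⁴)/(8·26.0³·14) = 7.35 N/mm
W = mg = 6.5 × 9.81 = 63.765 N
½kδ² − Wδ − Wh = 0 → δ = (W + √(W² + 2kWh))/k
δ = (63.765 + √(4066 + 101233))/7.35 = (63.765 + 324.5)/7.35 = 52.825 mm

52.8 mm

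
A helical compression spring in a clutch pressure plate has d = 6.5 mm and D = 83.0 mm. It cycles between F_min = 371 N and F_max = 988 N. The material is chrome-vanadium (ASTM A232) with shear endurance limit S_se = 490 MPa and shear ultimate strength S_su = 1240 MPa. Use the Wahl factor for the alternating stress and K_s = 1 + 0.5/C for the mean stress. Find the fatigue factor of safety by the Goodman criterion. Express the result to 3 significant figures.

1.02

C = D/d = 83.0/6.5 = 12.7692; K_W = (4C−1)/(4C−4)+0.615/C = 1.1119; K_s = 1+0.5/C = 1.0392
F_a = (F_max−F_min)/2 = 308.5 N; F_m = (F_max+F_min)/2 = 679.5 N
τ_a = K_W·8F_aD/(πd³) = 1.1119 × 237.43 = 263.99 MPa
τ_m = K_s·8F_mD/(πd³) = 1.0392 × 522.96 = 543.44 MPa
Goodman: 1/n_f = τ_a/S_se + τ_m/S_su = 263.99/490 + 543.44/1240 = 0.53876 + 0.43826 = 0.97702
n_f = 1/0.97702 = 1.024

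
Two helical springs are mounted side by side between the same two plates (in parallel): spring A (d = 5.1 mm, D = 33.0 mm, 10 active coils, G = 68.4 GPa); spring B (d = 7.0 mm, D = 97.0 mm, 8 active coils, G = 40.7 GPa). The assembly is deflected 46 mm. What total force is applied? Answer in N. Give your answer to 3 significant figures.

k_A = Gd⁴/(8D³N_a) = (68.4×10³)(5.1⁴)/(8·33.0³·10) = 16.096 N/mm
k_B = Gd⁴/(8D³N_a) = (40.7×10³)(7.0⁴)/(8·97.0³·8) = 1.673 N/mm
Parallel: k_eq = 16.096 + 1.673 = 17.769 N/mm
F = k_eq·δ = 17.769·46 = 817.35 N

817 N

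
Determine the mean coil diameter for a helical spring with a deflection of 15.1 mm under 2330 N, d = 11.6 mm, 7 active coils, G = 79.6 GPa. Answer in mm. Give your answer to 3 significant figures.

Required rate k = F/δ = 2330/15.1 = 154.3 N/mm
D = (Gd⁴/(8N_a·k))^(1/3) = (79.6×10³·11.6⁴/(8·7·154.3))^(1/3)
  = (166793)^(1/3) = 55.0460 mm

55.0 mm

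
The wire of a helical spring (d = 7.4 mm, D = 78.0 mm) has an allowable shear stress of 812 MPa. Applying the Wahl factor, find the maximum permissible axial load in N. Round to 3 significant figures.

1460 N

C = D/d = 78.0/7.4 = 10.5405
K_W = (4C−1)/(4C−4) + 0.615/C = 41.162/38.162 + 0.0583 = 1.1370
τ_max = K·8FD/(πd³) → F_max = τ_allow·πd³/(8DK)
F_max = 812·π·7.4³/(8·78.0·1.1370) = 1.0337e+06/709.46 = 1457 N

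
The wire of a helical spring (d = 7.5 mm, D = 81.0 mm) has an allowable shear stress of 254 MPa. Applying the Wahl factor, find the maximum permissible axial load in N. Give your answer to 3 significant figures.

458 N

C = D/d = 81.0/7.5 = 10.8000
K_W = (4C−1)/(4C−4) + 0.615/C = 42.200/39.200 + 0.0569 = 1.1335
τ_max = K·8FD/(πd³) → F_max = τ_allow·πd³/(8DK)
F_max = 254·π·7.5³/(8·81.0·1.1335) = 3.3664e+05/734.49 = 458.33 N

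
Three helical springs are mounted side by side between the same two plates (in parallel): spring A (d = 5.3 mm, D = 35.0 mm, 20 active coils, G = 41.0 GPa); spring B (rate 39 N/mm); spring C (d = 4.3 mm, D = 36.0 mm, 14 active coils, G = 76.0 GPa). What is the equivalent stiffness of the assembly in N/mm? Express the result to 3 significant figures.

k_A = Gd⁴/(8D³N_a) = (41.0×10³)(5.3⁴)/(8·35.0³·20) = 4.7159 N/mm
k_C = Gd⁴/(8D³N_a) = (76.0×10³)(4.3⁴)/(8·36.0³·14) = 4.9724 N/mm
Parallel: k_eq = 4.7159 + 39 + 4.9724 = 48.688 N/mm

48.7 N/mm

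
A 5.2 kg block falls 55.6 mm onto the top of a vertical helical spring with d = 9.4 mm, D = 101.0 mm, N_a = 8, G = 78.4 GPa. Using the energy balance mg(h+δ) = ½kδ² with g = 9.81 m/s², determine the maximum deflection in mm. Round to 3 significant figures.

30.8 mm

k = Gd⁴/(8D³N_a) = (78.4×10³)(9.4⁴)/(8·101.0³·8) = 9.2829 N/mm
W = mg = 5.2 × 9.81 = 51.012 N
½kδ² − Wδ − Wh = 0 → δ = (W + √(W² + 2kWh))/k
δ = (51.012 + √(2602.2 + 52657.5))/9.2829 = (51.012 + 235.07)/9.2829 = 30.819 mm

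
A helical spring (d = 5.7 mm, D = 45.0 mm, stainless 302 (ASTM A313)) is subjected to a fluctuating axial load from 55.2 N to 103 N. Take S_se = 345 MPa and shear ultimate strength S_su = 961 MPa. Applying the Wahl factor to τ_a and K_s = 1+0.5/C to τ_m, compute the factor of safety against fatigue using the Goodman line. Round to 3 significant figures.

C = D/d = 45.0/5.7 = 7.8947; K_W = (4C−1)/(4C−4)+0.615/C = 1.1867; K_s = 1+0.5/C = 1.0633
F_a = (F_max−F_min)/2 = 23.9 N; F_m = (F_max+F_min)/2 = 79.1 N
τ_a = K_W·8F_aD/(πd³) = 1.1867 × 14.789 = 17.549 MPa
τ_m = K_s·8F_mD/(πd³) = 1.0633 × 48.945 = 52.044 MPa
Goodman: 1/n_f = τ_a/S_se + τ_m/S_su = 17.549/345 + 52.044/961 = 0.05087 + 0.05416 = 0.10502
n_f = 1/0.10502 = 9.522

9.52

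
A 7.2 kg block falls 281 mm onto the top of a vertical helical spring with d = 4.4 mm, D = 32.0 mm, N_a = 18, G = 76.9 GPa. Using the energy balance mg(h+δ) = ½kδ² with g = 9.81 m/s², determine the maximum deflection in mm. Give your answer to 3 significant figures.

k = Gd⁴/(8D³N_a) = (76.9×10³)(4.4⁴)/(8·32.0³·18) = 6.1084 N/mm
W = mg = 7.2 × 9.81 = 70.632 N
½kδ² − Wδ − Wh = 0 → δ = (W + √(W² + 2kWh))/k
δ = (70.632 + √(4988.9 + 242472))/6.1084 = (70.632 + 497.45)/6.1084 = 93.002 mm

93.0 mm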